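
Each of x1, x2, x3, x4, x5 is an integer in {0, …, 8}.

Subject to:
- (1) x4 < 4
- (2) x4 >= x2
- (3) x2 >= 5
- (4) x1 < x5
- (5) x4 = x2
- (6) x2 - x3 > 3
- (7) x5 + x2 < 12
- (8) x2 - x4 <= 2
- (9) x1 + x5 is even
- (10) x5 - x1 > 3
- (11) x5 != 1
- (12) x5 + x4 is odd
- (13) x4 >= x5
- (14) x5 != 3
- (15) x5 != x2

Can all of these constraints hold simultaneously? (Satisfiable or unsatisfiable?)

Unsatisfiable

From constraints 2 and 3: x4 ≥ x2 and x2 ≥ 5, so x4 ≥ 5. From constraint 1: x4 ≤ 3. But 3 < 5, so no value of x4 works.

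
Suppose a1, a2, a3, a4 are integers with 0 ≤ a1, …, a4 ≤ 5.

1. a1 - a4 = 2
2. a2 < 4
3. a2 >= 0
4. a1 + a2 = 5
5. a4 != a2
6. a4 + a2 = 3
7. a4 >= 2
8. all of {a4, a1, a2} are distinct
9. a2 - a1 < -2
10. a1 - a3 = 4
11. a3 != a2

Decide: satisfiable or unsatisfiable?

One satisfying assignment is a1 = 4, a2 = 1, a3 = 0, a4 = 2.
For the less obvious constraints — constraint 1: a1 - a4 = 2; constraint 4: a1 + a2 = 5; constraint 6: a4 + a2 = 3 — and the others hold by inspection.

Satisfiable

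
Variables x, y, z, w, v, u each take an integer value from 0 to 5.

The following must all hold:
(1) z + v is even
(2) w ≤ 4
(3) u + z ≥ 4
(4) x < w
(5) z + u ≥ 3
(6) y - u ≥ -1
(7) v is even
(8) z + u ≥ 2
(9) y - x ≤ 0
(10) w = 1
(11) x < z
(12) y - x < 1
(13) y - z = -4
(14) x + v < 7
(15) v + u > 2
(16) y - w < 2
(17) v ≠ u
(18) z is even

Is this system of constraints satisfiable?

The assignment x = 0, y = 0, z = 4, w = 1, v = 4, u = 0 works:
  constraint 3 holds since u + z = 4.
  constraint 5 holds since z + u = 4.
  constraint 6 holds since y - u = 0.
The rest check out directly.

Satisfiable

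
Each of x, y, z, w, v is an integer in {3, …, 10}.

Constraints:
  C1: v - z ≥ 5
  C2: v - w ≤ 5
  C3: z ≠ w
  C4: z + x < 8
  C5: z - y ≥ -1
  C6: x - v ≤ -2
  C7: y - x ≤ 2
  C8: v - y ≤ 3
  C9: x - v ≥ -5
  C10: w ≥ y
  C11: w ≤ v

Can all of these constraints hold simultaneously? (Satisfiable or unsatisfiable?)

Unsatisfiable

Constraints 1, 5, and 8 give v − z ≥ 5, z − y ≥ -1, y − v ≥ -3.
Adding all 3 inequalities: the left sides telescope to 0, and the right sides sum to 5 + (-1) + (-3) = 1. So 0 ≥ 1, which is false.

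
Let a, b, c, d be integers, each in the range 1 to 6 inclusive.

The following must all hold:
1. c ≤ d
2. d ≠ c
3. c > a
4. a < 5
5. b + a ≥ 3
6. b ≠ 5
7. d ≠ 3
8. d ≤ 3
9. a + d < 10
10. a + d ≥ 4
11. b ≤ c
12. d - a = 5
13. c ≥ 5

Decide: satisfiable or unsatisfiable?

Unsatisfiable

From constraint 13: c ≥ 5. From constraints 1 and 8: c ≤ d and d ≤ 3, so c ≤ 3. But 3 < 5, so no value of c works.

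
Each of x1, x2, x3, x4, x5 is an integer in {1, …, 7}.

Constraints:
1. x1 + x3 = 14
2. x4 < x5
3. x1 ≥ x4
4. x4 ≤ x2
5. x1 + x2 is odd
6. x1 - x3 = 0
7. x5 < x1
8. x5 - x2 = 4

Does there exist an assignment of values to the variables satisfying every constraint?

Setting (x1, x2, x3, x4, x5) = (7, 2, 7, 1, 6) satisfies everything: constraint 1: x1 + x3 = 14; constraint 6: x1 - x3 = 0; constraint 8: x5 - x2 = 4, and the others follow.

Satisfiable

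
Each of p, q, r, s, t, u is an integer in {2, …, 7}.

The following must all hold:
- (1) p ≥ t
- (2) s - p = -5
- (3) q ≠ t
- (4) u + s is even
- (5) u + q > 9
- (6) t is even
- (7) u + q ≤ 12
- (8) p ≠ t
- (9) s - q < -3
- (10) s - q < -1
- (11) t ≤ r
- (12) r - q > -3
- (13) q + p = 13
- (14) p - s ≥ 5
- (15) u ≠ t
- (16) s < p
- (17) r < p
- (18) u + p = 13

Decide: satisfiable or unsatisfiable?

Satisfiable

The assignment p = 7, q = 6, r = 6, s = 2, t = 4, u = 6 works:
  constraint 2 holds since s - p = -5.
  constraint 5 holds since u + q = 12.
The rest check out directly.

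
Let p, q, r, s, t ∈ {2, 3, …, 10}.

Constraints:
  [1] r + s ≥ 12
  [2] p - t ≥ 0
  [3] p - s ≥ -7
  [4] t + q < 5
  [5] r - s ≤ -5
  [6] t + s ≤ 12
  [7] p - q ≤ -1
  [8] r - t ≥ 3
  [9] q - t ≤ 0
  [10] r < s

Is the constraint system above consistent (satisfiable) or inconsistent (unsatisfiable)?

Unsatisfiable

Constraints 3, 5, 7, 8, and 9 give q − p ≥ 1, p − s ≥ -7, s − r ≥ 5, r − t ≥ 3, t − q ≥ 0.
Adding all 5 inequalities: the left sides telescope to 0, and the right sides sum to 1 + (-7) + 5 + 3 + 0 = 2. So 0 ≥ 2, which is false.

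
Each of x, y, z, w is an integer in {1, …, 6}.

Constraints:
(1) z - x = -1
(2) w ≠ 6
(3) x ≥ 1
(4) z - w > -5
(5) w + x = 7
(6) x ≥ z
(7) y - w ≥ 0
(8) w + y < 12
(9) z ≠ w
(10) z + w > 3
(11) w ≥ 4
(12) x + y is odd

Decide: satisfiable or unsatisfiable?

Satisfiable

Setting (x, y, z, w) = (2, 5, 1, 5) satisfies everything: constraint 1: z - x = -1; constraint 4: z - w = -4; constraint 5: w + x = 7, and the others follow.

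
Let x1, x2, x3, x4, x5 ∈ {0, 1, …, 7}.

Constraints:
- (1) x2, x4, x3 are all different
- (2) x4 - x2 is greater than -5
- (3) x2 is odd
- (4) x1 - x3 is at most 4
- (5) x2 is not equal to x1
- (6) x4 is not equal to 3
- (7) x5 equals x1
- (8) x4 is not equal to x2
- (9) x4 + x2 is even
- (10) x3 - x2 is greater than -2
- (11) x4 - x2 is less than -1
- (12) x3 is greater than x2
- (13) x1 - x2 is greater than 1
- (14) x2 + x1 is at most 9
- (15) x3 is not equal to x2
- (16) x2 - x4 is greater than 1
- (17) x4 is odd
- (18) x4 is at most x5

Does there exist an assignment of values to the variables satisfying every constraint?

The assignment x1 = 5, x2 = 3, x3 = 4, x4 = 1, x5 = 5 works:
  constraint 2 holds since x4 - x2 = -2.
  constraint 4 holds since x1 - x3 = 1.
  constraint 10 holds since x3 - x2 = 1.
The rest check out directly.

Satisfiable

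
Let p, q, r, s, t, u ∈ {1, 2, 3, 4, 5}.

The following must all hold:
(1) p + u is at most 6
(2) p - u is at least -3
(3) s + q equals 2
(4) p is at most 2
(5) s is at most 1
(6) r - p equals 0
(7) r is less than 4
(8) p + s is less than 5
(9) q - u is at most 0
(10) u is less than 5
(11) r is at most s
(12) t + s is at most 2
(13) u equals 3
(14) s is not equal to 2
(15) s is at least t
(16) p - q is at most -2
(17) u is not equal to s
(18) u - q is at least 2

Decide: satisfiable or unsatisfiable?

Unsatisfiable

Constraints 2, 16, and 18 give p − u ≥ -3, u − q ≥ 2, q − p ≥ 2.
Adding all 3 inequalities: the left sides telescope to 0, and the right sides sum to (-3) + 2 + 2 = 1. So 0 ≥ 1, which is false.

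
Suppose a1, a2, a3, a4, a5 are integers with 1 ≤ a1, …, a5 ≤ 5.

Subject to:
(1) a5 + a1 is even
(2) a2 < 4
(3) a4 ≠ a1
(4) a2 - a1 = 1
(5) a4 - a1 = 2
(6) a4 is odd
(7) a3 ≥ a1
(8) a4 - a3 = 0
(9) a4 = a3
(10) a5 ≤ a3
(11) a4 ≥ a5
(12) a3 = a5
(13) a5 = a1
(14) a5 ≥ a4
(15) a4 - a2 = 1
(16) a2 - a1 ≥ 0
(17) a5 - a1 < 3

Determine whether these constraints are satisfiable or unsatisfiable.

From constraints 9, 12, and 13, a4 = a3 = a5 = a1, so a4 = a1. But constraint 3 says a4 ≠ a1. Contradiction.

Unsatisfiable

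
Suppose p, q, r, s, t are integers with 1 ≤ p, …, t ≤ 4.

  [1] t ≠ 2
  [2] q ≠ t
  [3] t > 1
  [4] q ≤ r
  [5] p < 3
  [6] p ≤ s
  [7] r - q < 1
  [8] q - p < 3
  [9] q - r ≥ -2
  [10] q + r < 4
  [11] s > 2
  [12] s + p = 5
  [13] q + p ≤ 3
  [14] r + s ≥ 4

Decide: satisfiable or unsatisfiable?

Satisfiable

The assignment p = 1, q = 1, r = 1, s = 4, t = 4 works:
  constraint 7 holds since r - q = 0.
  constraint 8 holds since q - p = 0.
The rest check out directly.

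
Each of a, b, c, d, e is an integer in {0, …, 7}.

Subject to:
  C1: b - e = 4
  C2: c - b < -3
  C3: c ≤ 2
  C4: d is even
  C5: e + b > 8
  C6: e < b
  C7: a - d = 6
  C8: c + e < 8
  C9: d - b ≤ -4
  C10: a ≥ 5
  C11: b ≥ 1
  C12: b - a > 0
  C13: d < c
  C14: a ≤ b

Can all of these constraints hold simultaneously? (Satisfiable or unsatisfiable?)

Try a = 6, b = 7, c = 2, d = 0, e = 3.
Check constraint 1: b - e = 4; constraint 2: c - b = -5. The remaining constraints are straightforward to verify.

Satisfiable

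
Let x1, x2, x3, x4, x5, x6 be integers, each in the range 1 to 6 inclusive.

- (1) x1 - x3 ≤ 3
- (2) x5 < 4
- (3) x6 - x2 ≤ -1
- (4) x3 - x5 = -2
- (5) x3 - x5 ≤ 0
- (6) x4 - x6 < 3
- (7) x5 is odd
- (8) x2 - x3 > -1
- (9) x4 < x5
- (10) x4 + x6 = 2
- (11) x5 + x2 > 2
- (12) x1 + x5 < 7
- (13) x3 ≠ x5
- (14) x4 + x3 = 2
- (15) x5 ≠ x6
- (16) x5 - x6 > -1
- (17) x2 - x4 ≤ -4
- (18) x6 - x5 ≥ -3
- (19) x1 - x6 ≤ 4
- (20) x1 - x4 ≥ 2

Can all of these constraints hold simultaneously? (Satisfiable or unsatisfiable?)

Constraints 1, 3, 5, 17, 18, and 20 give x4 − x2 ≥ 4, x2 − x6 ≥ 1, x6 − x5 ≥ -3, x5 − x3 ≥ 0, x3 − x1 ≥ -3, x1 − x4 ≥ 2.
Adding all 6 inequalities: the left sides telescope to 0, and the right sides sum to 4 + 1 + (-3) + 0 + (-3) + 2 = 1. So 0 ≥ 1, which is false.

Unsatisfiable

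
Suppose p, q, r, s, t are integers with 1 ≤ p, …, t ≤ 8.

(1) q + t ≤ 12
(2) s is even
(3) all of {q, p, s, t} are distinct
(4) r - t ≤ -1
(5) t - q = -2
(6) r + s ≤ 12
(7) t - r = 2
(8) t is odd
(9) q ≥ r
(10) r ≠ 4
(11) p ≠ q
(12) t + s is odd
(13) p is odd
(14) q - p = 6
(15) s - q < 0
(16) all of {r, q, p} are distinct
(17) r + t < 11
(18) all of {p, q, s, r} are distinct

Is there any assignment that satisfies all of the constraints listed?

Take p = 1, q = 7, r = 3, s = 6, t = 5. Then constraint 1: q + t = 12; constraint 4: r - t = -2, and every other listed constraint is also met.

Satisfiable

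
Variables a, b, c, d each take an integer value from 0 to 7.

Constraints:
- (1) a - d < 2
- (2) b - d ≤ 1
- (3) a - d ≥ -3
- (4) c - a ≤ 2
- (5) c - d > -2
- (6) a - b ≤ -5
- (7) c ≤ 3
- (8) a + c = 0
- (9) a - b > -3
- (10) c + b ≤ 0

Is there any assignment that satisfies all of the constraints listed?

Unsatisfiable

Constraints 2, 3, and 6 give d − b ≥ -1, b − a ≥ 5, a − d ≥ -3.
Adding all 3 inequalities: the left sides telescope to 0, and the right sides sum to (-1) + 5 + (-3) = 1. So 0 ≥ 1, which is false.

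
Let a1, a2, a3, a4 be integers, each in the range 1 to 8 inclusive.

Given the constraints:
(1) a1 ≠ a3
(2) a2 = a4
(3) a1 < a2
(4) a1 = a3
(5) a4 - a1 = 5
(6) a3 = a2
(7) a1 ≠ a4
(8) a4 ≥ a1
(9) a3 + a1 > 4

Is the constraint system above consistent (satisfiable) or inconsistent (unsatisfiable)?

Unsatisfiable

From constraints 2, 4, and 6, a1 = a3 = a2 = a4, so a1 = a4. But constraint 7 says a1 ≠ a4. Contradiction.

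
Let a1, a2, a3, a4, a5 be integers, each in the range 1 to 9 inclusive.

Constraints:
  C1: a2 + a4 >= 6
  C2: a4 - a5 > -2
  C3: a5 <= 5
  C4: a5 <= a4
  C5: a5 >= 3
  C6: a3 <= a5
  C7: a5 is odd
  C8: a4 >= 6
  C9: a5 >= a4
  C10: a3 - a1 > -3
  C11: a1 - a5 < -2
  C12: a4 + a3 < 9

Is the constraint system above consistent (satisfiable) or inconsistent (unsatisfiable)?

From constraints 8 and 9: a5 ≥ a4 and a4 ≥ 6, so a5 ≥ 6. From constraint 3: a5 ≤ 5. But 5 < 6, so no value of a5 works.

Unsatisfiable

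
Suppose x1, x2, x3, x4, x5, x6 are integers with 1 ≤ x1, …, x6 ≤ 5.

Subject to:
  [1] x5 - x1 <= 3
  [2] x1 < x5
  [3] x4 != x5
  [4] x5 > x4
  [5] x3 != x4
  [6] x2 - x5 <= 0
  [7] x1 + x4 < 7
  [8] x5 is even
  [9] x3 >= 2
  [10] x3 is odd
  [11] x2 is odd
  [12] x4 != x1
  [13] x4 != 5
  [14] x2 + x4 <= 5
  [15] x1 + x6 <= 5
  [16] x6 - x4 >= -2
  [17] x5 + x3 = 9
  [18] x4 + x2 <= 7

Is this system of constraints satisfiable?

One satisfying assignment is x1 = 2, x2 = 1, x3 = 5, x4 = 3, x5 = 4, x6 = 2.
For the less obvious constraints — constraint 1: x5 - x1 = 2; constraint 6: x2 - x5 = -3 — and the others hold by inspection.

Satisfiable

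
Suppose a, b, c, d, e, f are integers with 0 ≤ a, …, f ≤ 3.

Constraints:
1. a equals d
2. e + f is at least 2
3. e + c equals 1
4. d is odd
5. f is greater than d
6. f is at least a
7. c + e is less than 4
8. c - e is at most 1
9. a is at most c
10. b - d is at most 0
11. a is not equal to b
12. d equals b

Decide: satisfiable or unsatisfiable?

From constraints 1 and 12, a = d = b, so a = b. But constraint 11 says a ≠ b. Contradiction.

Unsatisfiable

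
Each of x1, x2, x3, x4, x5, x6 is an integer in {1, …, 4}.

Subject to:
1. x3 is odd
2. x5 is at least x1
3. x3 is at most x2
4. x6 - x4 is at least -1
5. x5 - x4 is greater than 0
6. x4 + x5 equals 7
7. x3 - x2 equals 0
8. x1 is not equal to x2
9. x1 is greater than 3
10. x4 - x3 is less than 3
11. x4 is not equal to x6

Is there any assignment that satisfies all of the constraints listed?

Satisfiable

Setting (x1, x2, x3, x4, x5, x6) = (4, 3, 3, 3, 4, 4) satisfies everything: constraint 4: x6 - x4 = 1; constraint 5: x5 - x4 = 1; constraint 6: x4 + x5 = 7, and the others follow.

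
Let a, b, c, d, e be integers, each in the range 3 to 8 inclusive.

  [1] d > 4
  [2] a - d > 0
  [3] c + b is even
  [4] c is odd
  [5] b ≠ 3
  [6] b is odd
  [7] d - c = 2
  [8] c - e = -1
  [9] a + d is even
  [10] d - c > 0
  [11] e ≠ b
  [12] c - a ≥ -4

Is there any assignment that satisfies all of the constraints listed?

Take a = 7, b = 7, c = 3, d = 5, e = 4. Then constraint 2: a - d = 2; constraint 7: d - c = 2; constraint 8: c - e = -1, and every other listed constraint is also met.

Satisfiable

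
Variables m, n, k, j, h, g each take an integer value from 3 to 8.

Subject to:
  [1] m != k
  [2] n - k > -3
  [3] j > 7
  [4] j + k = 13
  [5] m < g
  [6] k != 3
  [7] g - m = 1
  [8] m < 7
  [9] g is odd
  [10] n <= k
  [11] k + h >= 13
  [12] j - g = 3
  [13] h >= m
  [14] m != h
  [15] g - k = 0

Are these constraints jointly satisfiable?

Satisfiable

The assignment m = 4, n = 4, k = 5, j = 8, h = 8, g = 5 works:
  constraint 2 holds since n - k = -1.
  constraint 4 holds since j + k = 13.
The rest check out directly.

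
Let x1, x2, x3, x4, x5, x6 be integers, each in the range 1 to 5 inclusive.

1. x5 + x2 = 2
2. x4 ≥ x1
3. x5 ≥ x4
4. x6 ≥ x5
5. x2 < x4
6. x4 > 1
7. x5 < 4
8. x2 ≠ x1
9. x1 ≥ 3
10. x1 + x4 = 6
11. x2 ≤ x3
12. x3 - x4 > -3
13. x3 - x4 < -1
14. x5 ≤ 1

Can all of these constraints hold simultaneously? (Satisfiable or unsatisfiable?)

Unsatisfiable

From constraints 2 and 9: x4 ≥ x1 and x1 ≥ 3, so x4 ≥ 3. From constraints 3 and 14: x4 ≤ x5 and x5 ≤ 1, so x4 ≤ 1. But 1 < 3, so no value of x4 works.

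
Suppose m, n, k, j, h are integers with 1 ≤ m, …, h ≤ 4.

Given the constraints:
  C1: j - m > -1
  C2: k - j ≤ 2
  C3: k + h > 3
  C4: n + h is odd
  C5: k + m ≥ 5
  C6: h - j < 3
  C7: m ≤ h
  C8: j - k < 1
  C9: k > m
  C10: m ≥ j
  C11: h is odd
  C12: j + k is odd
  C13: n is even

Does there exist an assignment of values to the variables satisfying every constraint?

Satisfiable

Take m = 2, n = 2, k = 3, j = 2, h = 3. Then constraint 1: j - m = 0; constraint 2: k - j = 1, and every other listed constraint is also met.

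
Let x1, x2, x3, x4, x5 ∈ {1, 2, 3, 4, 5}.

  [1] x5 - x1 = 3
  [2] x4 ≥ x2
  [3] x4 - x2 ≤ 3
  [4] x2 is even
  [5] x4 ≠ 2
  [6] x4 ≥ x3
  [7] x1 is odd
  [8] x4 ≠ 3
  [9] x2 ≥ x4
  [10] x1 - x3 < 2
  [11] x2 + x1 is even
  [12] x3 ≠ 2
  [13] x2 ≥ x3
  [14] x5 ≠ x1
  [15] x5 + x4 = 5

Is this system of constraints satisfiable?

Constraint 4 makes x2 even and constraint 7 makes x1 odd, so x2 + x1 must be odd. Constraint 11 says x2 + x1 is even — contradiction.

Unsatisfiable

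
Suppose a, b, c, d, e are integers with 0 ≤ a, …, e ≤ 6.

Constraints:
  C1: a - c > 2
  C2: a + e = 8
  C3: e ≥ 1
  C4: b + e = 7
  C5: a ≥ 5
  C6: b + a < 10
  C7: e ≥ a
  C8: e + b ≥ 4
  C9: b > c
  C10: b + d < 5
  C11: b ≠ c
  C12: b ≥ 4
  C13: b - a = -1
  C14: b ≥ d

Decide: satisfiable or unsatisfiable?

Unsatisfiable

From constraint 12: b ≥ 4. From constraints 5 and 7: e ≥ a ≥ 5. Hence b + e ≥ 9. But constraint 4 requires b + e = 7, and 7 < 9. Contradiction.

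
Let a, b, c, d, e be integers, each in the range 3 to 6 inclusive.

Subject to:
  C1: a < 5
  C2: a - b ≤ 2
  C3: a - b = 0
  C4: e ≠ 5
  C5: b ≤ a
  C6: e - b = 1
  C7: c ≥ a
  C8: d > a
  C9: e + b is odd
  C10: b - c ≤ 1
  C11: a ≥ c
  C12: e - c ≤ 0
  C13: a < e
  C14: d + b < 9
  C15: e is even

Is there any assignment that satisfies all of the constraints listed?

Constraints 11, 12, and 13 give c ≤ a, a < e, e ≤ c. Chaining: c ≤ a < e ≤ c, which forces c < c — impossible.

Unsatisfiable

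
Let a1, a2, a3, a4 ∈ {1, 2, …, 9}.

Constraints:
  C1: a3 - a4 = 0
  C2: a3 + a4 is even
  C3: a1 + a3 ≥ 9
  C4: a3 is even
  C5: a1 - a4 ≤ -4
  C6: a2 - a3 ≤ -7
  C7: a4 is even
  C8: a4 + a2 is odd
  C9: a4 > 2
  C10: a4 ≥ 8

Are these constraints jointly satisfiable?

One satisfying assignment is a1 = 2, a2 = 1, a3 = 8, a4 = 8.
For the less obvious constraints — constraint 1: a3 - a4 = 0; constraint 3: a1 + a3 = 10 — and the others hold by inspection.

Satisfiable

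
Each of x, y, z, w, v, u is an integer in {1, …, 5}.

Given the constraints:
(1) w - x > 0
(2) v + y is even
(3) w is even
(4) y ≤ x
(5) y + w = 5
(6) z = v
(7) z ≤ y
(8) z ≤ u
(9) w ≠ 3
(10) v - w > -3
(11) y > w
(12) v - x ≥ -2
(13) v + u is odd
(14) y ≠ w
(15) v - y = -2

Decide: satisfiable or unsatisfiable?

Unsatisfiable

Constraints 1, 4, and 11 give x < w, w < y, y ≤ x. Chaining: x < w < y ≤ x, which forces x < x — impossible.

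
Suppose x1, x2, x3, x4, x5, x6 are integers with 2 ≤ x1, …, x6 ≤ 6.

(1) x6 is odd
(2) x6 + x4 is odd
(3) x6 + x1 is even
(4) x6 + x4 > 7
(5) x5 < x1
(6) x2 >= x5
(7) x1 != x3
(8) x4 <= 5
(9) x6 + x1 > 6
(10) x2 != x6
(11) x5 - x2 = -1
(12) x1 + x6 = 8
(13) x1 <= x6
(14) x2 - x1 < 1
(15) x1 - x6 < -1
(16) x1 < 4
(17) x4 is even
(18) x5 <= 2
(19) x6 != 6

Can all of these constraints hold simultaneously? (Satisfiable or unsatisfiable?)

The assignment x1 = 3, x2 = 3, x3 = 2, x4 = 4, x5 = 2, x6 = 5 works:
  constraint 4 holds since x6 + x4 = 9.
  constraint 9 holds since x6 + x1 = 8.
The rest check out directly.

Satisfiable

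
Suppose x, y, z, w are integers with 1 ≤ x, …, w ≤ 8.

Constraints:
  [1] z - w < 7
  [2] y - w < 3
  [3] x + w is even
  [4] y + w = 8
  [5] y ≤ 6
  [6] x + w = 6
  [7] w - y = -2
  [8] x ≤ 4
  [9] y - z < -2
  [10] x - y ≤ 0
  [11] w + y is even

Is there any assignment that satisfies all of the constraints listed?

Satisfiable

Take x = 3, y = 5, z = 8, w = 3. Then constraint 1: z - w = 5; constraint 2: y - w = 2; constraint 4: y + w = 8, and every other listed constraint is also met.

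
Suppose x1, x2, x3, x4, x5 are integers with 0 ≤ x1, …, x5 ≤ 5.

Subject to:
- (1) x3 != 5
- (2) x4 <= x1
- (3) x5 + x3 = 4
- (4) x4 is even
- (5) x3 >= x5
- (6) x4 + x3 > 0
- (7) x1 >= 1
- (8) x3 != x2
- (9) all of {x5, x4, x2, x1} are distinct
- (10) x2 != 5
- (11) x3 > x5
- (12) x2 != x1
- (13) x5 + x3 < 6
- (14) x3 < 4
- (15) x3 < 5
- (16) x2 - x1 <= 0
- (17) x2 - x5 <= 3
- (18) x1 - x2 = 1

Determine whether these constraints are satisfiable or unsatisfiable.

Try x1 = 5, x2 = 4, x3 = 3, x4 = 0, x5 = 1.
Check constraint 3: x5 + x3 = 4; constraint 6: x4 + x3 = 3; constraint 13: x5 + x3 = 4. The remaining constraints are straightforward to verify.

Satisfiable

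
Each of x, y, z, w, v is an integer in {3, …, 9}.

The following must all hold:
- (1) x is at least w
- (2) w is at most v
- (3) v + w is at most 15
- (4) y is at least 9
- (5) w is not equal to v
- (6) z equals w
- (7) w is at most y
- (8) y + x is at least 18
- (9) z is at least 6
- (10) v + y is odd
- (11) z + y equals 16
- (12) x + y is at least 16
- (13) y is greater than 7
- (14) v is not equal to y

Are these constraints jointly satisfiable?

Satisfiable

Take x = 9, y = 9, z = 7, w = 7, v = 8. Then constraint 3: v + w = 15; constraint 8: y + x = 18; constraint 11: z + y = 16, and every other listed constraint is also met.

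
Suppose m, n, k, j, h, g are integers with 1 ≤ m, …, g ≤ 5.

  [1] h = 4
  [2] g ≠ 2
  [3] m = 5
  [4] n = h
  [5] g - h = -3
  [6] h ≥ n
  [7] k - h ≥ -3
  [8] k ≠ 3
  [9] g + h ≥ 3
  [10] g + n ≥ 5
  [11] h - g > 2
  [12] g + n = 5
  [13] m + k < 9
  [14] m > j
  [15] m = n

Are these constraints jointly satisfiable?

Unsatisfiable

Constraint 3 fixes m = 5 and constraint 1 fixes h = 4. Constraints 4 and 15 give m = n = h, so m = h. But 5 ≠ 4 — contradiction.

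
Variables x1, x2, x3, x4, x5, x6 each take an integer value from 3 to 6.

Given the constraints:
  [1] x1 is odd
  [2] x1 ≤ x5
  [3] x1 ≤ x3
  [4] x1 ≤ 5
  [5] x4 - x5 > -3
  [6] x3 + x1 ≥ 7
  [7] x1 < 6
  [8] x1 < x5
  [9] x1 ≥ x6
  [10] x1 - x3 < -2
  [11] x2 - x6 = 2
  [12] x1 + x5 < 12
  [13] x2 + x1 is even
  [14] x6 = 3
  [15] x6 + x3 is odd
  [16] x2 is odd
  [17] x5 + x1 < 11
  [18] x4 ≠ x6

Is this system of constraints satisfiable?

Try x1 = 3, x2 = 5, x3 = 6, x4 = 6, x5 = 6, x6 = 3.
Check constraint 5: x4 - x5 = 0; constraint 6: x3 + x1 = 9. The remaining constraints are straightforward to verify.

Satisfiable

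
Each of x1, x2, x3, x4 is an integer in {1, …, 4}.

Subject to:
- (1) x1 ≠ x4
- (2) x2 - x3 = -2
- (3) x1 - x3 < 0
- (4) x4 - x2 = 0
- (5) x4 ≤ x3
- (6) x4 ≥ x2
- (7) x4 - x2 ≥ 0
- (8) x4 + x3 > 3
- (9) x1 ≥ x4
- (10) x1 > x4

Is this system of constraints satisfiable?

Satisfiable

The assignment x1 = 3, x2 = 2, x3 = 4, x4 = 2 works:
  constraint 2 holds since x2 - x3 = -2.
  constraint 3 holds since x1 - x3 = -1.
  constraint 4 holds since x4 - x2 = 0.
The rest check out directly.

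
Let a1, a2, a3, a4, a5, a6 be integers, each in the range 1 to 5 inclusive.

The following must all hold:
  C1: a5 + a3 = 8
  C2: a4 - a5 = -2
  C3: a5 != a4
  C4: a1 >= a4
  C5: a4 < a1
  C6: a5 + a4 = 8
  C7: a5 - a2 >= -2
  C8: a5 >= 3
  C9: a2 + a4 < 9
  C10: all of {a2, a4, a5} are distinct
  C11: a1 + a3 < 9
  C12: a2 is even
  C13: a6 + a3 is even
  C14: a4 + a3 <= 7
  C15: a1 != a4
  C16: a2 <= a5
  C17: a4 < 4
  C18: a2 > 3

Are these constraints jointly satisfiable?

Try a1 = 5, a2 = 4, a3 = 3, a4 = 3, a5 = 5, a6 = 5.
Check constraint 1: a5 + a3 = 8; constraint 2: a4 - a5 = -2. The remaining constraints are straightforward to verify.

Satisfiable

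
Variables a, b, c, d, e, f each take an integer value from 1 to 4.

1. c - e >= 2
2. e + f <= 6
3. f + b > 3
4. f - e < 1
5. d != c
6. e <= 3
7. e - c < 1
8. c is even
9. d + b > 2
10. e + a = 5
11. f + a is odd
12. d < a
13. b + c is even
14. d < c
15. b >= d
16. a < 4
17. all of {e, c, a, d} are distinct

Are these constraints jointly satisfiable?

Satisfiable

Setting (a, b, c, d, e, f) = (3, 2, 4, 1, 2, 2) satisfies everything: constraint 1: c - e = 2; constraint 2: e + f = 4, and the others follow.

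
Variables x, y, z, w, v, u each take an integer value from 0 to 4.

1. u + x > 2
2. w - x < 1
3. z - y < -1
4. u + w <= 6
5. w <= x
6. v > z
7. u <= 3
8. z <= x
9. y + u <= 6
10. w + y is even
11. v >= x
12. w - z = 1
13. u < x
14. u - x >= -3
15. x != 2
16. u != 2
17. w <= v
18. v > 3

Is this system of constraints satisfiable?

Satisfiable

Take x = 4, y = 4, z = 1, w = 2, v = 4, u = 1. Then constraint 1: u + x = 5; constraint 2: w - x = -2; constraint 3: z - y = -3, and every other listed constraint is also met.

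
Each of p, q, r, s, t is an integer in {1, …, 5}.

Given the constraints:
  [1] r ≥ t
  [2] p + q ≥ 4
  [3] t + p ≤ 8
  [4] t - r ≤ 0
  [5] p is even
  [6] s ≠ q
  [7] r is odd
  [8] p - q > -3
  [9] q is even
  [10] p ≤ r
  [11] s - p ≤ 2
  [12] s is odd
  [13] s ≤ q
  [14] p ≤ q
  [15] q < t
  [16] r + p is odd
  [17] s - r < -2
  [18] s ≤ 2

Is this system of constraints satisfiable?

The assignment p = 2, q = 2, r = 5, s = 1, t = 5 works:
  constraint 2 holds since p + q = 4.
  constraint 3 holds since t + p = 7.
  constraint 4 holds since t - r = 0.
The rest check out directly.

Satisfiable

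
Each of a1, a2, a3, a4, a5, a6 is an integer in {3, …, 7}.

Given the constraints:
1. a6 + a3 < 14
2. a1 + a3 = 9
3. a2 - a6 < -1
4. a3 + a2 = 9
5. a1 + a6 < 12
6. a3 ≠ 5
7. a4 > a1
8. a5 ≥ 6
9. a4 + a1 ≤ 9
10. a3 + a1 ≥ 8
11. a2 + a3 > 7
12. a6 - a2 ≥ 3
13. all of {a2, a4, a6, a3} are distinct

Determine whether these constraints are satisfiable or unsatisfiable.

Satisfiable

One satisfying assignment is a1 = 3, a2 = 3, a3 = 6, a4 = 5, a5 = 6, a6 = 7.
For the less obvious constraints — constraint 1: a6 + a3 = 13; constraint 2: a1 + a3 = 9 — and the others hold by inspection.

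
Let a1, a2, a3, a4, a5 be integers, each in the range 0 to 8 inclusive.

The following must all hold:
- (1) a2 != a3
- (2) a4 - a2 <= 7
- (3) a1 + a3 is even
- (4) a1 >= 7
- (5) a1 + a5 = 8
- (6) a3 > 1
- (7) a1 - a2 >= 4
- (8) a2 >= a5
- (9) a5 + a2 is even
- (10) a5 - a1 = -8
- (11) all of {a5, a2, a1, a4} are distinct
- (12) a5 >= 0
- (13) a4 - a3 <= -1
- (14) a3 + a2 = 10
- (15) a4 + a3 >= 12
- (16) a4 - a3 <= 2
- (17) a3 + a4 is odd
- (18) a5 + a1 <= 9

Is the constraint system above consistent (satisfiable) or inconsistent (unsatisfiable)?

Satisfiable

Try a1 = 8, a2 = 2, a3 = 8, a4 = 7, a5 = 0.
Check constraint 2: a4 - a2 = 5; constraint 5: a1 + a5 = 8. The remaining constraints are straightforward to verify.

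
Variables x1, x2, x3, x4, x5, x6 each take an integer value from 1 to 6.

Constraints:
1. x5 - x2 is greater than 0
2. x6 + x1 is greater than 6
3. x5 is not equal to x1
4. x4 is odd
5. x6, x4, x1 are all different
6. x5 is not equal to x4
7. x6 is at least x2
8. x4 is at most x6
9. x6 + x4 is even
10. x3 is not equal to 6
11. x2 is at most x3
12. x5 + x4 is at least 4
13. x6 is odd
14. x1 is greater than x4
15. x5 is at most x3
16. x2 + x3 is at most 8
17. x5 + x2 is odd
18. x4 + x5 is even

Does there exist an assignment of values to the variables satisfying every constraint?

One satisfying assignment is x1 = 4, x2 = 2, x3 = 3, x4 = 1, x5 = 3, x6 = 3.
For the less obvious constraints — constraint 1: x5 - x2 = 1; constraint 2: x6 + x1 = 7; constraint 12: x5 + x4 = 4 — and the others hold by inspection.

Satisfiable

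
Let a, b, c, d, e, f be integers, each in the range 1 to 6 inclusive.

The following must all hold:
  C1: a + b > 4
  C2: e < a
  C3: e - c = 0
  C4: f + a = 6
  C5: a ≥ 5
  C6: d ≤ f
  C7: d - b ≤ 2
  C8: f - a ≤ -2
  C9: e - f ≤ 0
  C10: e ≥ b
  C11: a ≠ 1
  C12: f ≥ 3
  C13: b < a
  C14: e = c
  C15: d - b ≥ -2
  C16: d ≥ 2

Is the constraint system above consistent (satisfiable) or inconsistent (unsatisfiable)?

From constraints 6 and 16: f ≥ d ≥ 2. From constraint 5: a ≥ 5. Hence f + a ≥ 7. But constraint 4 requires f + a = 6, and 6 < 7. Contradiction.

Unsatisfiable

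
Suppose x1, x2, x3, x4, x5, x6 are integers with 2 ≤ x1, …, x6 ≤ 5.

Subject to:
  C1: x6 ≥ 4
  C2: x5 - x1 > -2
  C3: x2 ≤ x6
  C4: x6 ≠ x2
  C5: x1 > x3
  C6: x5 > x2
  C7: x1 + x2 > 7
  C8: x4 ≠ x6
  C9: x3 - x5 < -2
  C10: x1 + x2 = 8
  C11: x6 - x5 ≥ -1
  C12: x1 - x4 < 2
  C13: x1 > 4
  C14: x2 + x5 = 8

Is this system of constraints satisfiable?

Satisfiable

Setting (x1, x2, x3, x4, x5, x6) = (5, 3, 2, 4, 5, 5) satisfies everything: constraint 2: x5 - x1 = 0; constraint 7: x1 + x2 = 8, and the others follow.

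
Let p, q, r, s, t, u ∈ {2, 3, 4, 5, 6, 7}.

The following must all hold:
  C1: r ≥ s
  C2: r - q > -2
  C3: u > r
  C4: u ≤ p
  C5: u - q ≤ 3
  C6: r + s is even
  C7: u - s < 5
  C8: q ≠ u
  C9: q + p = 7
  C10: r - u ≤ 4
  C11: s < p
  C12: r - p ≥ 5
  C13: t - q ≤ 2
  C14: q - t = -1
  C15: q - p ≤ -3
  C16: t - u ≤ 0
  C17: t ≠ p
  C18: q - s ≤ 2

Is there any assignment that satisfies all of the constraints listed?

Unsatisfiable

Constraints 5, 10, 12, and 15 give p − q ≥ 3, q − u ≥ -3, u − r ≥ -4, r − p ≥ 5.
Adding all 4 inequalities: the left sides telescope to 0, and the right sides sum to 3 + (-3) + (-4) + 5 = 1. So 0 ≥ 1, which is false.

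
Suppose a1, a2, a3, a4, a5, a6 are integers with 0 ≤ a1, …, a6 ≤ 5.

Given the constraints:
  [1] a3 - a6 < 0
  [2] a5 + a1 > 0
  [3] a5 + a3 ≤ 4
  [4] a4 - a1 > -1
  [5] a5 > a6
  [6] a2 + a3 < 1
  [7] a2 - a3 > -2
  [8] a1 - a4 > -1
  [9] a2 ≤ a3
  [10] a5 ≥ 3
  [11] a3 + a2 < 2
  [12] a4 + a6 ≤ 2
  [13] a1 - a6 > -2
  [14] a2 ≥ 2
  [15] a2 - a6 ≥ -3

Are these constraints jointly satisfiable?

Unsatisfiable

From constraint 10: a5 ≥ 3. From constraints 9 and 14: a3 ≥ a2 ≥ 2. Hence a5 + a3 ≥ 5. But constraint 3 requires a5 + a3 ≤ 4, and 4 < 5. Contradiction.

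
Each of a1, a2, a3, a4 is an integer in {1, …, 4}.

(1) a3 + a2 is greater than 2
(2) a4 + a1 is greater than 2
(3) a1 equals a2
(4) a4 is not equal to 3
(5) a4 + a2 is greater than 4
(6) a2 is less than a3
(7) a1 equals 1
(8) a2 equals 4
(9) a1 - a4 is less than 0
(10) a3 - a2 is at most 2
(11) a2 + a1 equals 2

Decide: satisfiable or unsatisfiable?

Constraint 7 fixes a1 = 1 and constraint 8 fixes a2 = 4, but constraint 3 requires a1 = a2. Since 1 ≠ 4, contradiction.

Unsatisfiable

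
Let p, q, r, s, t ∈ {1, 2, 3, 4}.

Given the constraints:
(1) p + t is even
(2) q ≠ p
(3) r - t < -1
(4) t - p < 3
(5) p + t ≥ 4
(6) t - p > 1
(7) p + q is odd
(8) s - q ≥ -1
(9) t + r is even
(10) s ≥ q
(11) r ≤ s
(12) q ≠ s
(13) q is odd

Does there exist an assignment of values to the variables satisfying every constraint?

Satisfiable

One satisfying assignment is p = 2, q = 3, r = 2, s = 4, t = 4.
For the less obvious constraints — constraint 3: r - t = -2; constraint 4: t - p = 2; constraint 5: p + t = 6 — and the others hold by inspection.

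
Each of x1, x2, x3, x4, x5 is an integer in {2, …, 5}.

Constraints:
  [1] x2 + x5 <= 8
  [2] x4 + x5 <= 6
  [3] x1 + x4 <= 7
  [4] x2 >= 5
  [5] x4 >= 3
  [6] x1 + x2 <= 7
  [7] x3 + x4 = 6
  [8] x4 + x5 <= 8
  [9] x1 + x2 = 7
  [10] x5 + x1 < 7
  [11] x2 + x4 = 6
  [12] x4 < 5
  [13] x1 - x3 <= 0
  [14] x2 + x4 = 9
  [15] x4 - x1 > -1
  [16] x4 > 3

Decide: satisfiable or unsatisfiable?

Unsatisfiable

From constraint 4: x2 ≥ 5. From constraint 5: x4 ≥ 3. Hence x2 + x4 ≥ 8. But constraint 11 requires x2 + x4 = 6, and 6 < 8. Contradiction.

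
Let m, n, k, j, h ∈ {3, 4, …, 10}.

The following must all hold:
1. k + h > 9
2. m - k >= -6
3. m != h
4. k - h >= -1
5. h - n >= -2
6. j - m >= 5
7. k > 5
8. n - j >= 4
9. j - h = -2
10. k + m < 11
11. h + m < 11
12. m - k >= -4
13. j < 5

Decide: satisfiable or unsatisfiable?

Unsatisfiable

Constraints 4, 5, 6, 8, and 12 give j − m ≥ 5, m − k ≥ -4, k − h ≥ -1, h − n ≥ -2, n − j ≥ 4.
Adding all 5 inequalities: the left sides telescope to 0, and the right sides sum to 5 + (-4) + (-1) + (-2) + 4 = 2. So 0 ≥ 2, which is false.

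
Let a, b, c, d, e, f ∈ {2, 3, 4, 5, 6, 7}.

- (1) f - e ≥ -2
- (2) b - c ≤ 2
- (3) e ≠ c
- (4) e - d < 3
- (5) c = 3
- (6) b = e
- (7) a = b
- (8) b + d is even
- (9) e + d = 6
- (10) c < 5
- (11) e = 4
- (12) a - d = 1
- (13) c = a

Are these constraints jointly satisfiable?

Unsatisfiable

Constraint 5 fixes c = 3 and constraint 11 fixes e = 4. Constraints 6, 7, and 13 give c = a = b = e, so c = e. But 3 ≠ 4 — contradiction.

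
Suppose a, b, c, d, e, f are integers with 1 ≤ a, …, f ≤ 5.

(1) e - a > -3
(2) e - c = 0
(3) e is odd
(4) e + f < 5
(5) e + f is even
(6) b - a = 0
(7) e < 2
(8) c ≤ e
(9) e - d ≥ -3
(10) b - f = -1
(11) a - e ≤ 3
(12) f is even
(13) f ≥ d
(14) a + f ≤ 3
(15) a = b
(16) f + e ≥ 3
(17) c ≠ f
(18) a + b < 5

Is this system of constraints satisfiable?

Unsatisfiable

Constraint 3 makes e odd and constraint 12 makes f even, so e + f must be odd. Constraint 5 says e + f is even — contradiction.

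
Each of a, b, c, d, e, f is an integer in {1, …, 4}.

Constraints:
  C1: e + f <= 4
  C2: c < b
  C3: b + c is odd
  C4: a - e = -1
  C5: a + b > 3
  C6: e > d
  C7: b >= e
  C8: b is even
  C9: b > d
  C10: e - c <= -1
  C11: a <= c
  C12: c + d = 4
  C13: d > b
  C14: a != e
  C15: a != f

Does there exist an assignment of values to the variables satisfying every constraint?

Unsatisfiable

Constraints 2, 6, 10, and 13 give d < e, e < c, c < b, b < d. Chaining: d < e < c < b < d, which forces d < d — impossible.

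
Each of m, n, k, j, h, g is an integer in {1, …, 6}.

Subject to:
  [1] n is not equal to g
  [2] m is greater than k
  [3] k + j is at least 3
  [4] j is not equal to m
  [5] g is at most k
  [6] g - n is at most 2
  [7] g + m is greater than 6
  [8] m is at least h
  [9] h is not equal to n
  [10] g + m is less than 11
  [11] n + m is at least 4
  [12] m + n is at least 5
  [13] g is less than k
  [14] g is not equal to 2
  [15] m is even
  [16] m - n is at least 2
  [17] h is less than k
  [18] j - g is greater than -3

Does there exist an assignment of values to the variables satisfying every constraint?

Satisfiable

Setting (m, n, k, j, h, g) = (6, 1, 4, 2, 3, 3) satisfies everything: constraint 3: k + j = 6; constraint 6: g - n = 2, and the others follow.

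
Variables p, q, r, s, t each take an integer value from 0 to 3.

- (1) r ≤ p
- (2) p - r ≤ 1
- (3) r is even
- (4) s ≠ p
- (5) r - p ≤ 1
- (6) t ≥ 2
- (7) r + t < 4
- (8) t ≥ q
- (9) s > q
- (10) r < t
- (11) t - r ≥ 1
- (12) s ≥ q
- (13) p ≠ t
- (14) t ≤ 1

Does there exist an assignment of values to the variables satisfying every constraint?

Unsatisfiable

From constraint 6: t ≥ 2. From constraint 14: t ≤ 1. But 1 < 2, so no value of t works.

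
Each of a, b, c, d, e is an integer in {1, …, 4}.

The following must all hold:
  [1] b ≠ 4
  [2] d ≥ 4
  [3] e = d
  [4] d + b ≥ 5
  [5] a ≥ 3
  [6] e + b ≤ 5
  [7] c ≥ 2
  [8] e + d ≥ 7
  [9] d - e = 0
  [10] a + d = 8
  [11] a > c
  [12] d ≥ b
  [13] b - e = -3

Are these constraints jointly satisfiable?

Take a = 4, b = 1, c = 2, d = 4, e = 4. Then constraint 4: d + b = 5; constraint 6: e + b = 5; constraint 8: e + d = 8, and every other listed constraint is also met.

Satisfiable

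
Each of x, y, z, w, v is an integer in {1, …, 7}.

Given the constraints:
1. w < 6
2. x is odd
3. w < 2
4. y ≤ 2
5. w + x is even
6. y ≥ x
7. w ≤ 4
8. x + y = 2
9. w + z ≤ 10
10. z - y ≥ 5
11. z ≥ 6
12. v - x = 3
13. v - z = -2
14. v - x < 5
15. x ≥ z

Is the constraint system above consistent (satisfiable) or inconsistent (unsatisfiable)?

From constraints 11 and 15: x ≥ z and z ≥ 6, so x ≥ 6. From constraints 4 and 6: x ≤ y and y ≤ 2, so x ≤ 2. But 2 < 6, so no value of x works.

Unsatisfiable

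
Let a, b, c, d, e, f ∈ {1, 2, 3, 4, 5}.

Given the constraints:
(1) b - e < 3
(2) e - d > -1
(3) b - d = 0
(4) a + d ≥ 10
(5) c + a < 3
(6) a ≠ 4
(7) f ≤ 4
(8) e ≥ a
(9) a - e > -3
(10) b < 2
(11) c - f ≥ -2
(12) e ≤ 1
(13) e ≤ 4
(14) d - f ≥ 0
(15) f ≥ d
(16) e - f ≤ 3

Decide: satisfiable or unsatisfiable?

Unsatisfiable

From constraints 8 and 13: a ≤ e ≤ 4. From constraints 7 and 15: d ≤ f ≤ 4. Hence a + d ≤ 8. But constraint 4 requires a + d ≥ 10, and 10 > 8. Contradiction.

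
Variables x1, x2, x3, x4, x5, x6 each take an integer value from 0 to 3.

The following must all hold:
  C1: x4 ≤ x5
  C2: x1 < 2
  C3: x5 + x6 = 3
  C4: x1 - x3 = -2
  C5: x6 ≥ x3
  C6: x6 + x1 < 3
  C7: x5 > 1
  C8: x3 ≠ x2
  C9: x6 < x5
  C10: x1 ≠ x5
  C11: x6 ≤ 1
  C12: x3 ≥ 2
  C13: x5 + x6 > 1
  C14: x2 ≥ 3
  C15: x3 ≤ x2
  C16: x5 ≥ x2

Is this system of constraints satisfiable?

Unsatisfiable

From constraints 14 and 16: x5 ≥ x2 ≥ 3. From constraints 5 and 12: x6 ≥ x3 ≥ 2. Hence x5 + x6 ≥ 5. But constraint 3 requires x5 + x6 = 3, and 3 < 5. Contradiction.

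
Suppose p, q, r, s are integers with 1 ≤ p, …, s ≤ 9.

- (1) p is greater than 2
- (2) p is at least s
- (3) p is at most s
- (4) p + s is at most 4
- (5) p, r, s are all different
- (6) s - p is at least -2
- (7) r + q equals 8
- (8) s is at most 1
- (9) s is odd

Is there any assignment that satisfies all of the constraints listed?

From constraint 1: p ≥ 3. From constraints 3 and 8: p ≤ s and s ≤ 1, so p ≤ 1. But 1 < 3, so no value of p works.

Unsatisfiable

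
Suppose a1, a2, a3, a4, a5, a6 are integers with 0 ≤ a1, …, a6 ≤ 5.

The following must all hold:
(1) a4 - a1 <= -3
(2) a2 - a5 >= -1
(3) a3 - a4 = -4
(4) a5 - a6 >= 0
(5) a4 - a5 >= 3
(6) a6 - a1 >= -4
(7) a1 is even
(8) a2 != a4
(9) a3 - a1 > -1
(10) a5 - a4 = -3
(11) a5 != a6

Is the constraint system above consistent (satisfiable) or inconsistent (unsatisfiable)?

Unsatisfiable

Constraints 1, 4, 5, and 6 give a5 − a6 ≥ 0, a6 − a1 ≥ -4, a1 − a4 ≥ 3, a4 − a5 ≥ 3.
Adding all 4 inequalities: the left sides telescope to 0, and the right sides sum to 0 + (-4) + 3 + 3 = 2. So 0 ≥ 2, which is false.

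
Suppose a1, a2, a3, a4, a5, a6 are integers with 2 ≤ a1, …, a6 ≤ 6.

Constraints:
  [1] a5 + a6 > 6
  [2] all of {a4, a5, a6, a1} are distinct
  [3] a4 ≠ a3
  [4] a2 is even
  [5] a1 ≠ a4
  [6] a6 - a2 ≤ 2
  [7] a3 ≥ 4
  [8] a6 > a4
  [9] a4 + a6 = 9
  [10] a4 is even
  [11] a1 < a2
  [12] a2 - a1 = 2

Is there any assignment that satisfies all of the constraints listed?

The assignment a1 = 2, a2 = 4, a3 = 5, a4 = 4, a5 = 3, a6 = 5 works:
  constraint 1 holds since a5 + a6 = 8.
  constraint 6 holds since a6 - a2 = 1.
The rest check out directly.

Satisfiable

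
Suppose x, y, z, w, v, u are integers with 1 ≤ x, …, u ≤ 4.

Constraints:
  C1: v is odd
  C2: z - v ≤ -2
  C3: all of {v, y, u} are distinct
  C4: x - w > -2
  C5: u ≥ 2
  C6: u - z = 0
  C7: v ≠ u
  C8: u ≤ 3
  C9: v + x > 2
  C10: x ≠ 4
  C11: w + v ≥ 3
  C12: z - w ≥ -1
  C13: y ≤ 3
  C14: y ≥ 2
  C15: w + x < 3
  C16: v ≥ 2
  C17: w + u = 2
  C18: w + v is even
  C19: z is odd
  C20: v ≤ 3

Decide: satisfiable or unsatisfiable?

Unsatisfiable

Constraints 5, 8, 13, 14, 16, and 20 confine each of v, y, u to the 2 values {2, 3}.
Constraint 3 requires all 3 of them to be distinct, but only 2 values are available — impossible by the pigeonhole principle.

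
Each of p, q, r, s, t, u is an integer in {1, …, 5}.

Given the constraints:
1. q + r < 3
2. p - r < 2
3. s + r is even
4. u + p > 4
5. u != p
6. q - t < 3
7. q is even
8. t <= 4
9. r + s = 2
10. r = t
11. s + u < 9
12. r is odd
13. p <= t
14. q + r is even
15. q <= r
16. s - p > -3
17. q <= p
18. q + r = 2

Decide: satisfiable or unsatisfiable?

Unsatisfiable

Constraint 7 makes q even and constraint 12 makes r odd, so q + r must be odd. Constraint 14 says q + r is even — contradiction.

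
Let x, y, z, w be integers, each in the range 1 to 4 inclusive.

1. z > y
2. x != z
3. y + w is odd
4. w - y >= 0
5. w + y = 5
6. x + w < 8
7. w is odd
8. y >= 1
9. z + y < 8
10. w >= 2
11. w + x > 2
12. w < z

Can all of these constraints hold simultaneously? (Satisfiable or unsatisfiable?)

Take x = 2, y = 2, z = 4, w = 3. Then constraint 4: w - y = 1; constraint 5: w + y = 5; constraint 6: x + w = 5, and every other listed constraint is also met.

Satisfiable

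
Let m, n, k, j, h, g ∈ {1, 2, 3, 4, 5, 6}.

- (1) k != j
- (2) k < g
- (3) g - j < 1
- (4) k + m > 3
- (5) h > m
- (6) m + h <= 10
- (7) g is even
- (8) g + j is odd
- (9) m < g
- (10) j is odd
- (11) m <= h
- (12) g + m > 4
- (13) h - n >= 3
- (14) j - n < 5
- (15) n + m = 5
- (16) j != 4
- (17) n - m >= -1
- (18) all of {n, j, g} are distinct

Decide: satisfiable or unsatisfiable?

One satisfying assignment is m = 3, n = 2, k = 3, j = 5, h = 6, g = 4.
For the less obvious constraints — constraint 3: g - j = -1; constraint 4: k + m = 6; constraint 6: m + h = 9 — and the others hold by inspection.

Satisfiable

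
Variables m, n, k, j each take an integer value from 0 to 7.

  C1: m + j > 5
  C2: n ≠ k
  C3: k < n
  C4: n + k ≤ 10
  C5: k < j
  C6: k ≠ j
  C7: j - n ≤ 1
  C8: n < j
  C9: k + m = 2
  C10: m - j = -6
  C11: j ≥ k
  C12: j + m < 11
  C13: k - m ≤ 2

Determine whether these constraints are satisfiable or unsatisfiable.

Take m = 1, n = 6, k = 1, j = 7. Then constraint 1: m + j = 8; constraint 4: n + k = 7, and every other listed constraint is also met.

Satisfiable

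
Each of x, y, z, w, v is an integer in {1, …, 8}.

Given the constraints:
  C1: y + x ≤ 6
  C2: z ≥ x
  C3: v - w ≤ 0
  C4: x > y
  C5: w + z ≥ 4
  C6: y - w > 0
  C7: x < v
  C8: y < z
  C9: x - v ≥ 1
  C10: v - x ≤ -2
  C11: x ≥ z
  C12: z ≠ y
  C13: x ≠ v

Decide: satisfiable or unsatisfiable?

Unsatisfiable

Constraints 3, 6, 7, 8, and 11 give z ≤ x, x < v, v ≤ w, w < y, y < z. Chaining: z ≤ x < v ≤ w < y < z, which forces z < z — impossible.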